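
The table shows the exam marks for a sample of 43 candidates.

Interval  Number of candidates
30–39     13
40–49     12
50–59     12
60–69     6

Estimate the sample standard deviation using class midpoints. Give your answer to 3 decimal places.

Midpoints: 34.5, 44.5, 54.5, 64.5
n = 43, Σfm = 2023.5, mean = 47.0581
Σfm² = 99840.75
Σf(m − x̄)² = Σfm² − (Σfm)²/n = 99840.75 − 2023.5²/43 = 4618.6047
Sample variance = 4618.6047 / 42 = 109.9668
Standard deviation = √109.9668 = 10.4865

10.487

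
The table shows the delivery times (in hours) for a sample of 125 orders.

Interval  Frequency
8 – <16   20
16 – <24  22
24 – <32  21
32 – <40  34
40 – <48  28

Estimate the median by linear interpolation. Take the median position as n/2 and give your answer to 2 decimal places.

Cumulative frequencies: 20, 42, 63, 97, 125
n = 125; position = n/2 = 62.5.
This falls in the class 24 – <32: L = 24, F = 42, f = 21, h = 8.
Median ≈ 24 + ((62.5 − 42) / 21) × 8 = 31.8095

31.81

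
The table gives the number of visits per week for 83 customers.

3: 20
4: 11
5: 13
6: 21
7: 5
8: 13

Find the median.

5

Cumulative frequencies: 20, 31, 44, 65, 70, 83
n = 83, so the median is the value in position (n+1)/2 = 42.
Position 42 falls at value 5.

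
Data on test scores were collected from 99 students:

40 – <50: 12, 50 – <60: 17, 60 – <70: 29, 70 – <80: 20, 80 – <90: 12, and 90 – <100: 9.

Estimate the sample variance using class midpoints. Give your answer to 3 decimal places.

209.091

Midpoints: 45, 55, 65, 75, 85, 95
n = 99, Σfm = 6735, mean = 68.0303
Σfm² = 478675
Σf(m − x̄)² = Σfm² − (Σfm)²/n = 478675 − 6735²/99 = 20490.9091
Sample variance = 20490.9091 / 98 = 209.0909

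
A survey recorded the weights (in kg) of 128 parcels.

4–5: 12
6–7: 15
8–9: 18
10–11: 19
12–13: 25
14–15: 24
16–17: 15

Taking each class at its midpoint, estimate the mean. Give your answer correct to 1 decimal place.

11.0

Midpoints: 4.5, 6.5, 8.5, 10.5, 12.5, 14.5, 16.5
Σfm = 12×4.5 + 15×6.5 + 18×8.5 + 19×10.5 + 25×12.5 + 24×14.5 + 15×16.5 = 1412
n = Σf = 128
Mean = 1412 / 128 = 11.0312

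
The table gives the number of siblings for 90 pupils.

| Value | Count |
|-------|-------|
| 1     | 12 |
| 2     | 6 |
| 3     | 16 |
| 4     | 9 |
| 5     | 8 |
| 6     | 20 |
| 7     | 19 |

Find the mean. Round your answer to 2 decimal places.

4.46

Values: 1, 2, 3, 4, 5, 6, 7
Σfx = 12×1 + 6×2 + 16×3 + 9×4 + 8×5 + 20×6 + 19×7 = 401
n = Σf = 90
Mean = 401 / 90 = 4.4556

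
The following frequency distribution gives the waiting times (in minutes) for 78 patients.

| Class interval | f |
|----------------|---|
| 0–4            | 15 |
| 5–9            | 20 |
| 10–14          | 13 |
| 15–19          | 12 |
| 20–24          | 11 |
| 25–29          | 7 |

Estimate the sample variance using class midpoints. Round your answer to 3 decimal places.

Midpoints: 2, 7, 12, 17, 22, 27
n = 78, Σfm = 961, mean = 12.3205
Σfm² = 16807
Σf(m − x̄)² = Σfm² − (Σfm)²/n = 16807 − 961²/78 = 4966.9872
Sample variance = 4966.9872 / 77 = 64.5063

64.506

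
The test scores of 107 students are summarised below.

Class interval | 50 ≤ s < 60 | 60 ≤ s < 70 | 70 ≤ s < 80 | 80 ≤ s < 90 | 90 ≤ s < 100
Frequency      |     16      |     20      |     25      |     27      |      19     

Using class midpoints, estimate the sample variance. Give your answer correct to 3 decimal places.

Midpoints: 55, 65, 75, 85, 95
n = 107, Σfm = 8155, mean = 76.2150
Σfm² = 640075
Σf(m − x̄)² = Σfm² − (Σfm)²/n = 640075 − 8155²/107 = 18542.0561
Sample variance = 18542.0561 / 106 = 174.9251

174.925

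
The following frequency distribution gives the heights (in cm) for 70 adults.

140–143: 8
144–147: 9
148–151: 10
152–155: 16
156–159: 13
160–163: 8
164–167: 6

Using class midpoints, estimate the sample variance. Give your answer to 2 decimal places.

50.24

Midpoints: 141.5, 145.5, 149.5, 153.5, 157.5, 161.5, 165.5
n = 70, Σfm = 10725, mean = 153.2143
Σfm² = 1646689.5
Σf(m − x̄)² = Σfm² − (Σfm)²/n = 1646689.5 − 10725²/70 = 3466.2857
Sample variance = 3466.2857 / 69 = 50.2360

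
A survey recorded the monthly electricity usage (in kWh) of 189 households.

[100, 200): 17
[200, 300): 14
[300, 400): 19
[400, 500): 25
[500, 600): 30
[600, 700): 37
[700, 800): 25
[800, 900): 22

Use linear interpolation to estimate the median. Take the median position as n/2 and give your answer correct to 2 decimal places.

565.00

Cumulative frequencies: 17, 31, 50, 75, 105, 142, 167, 189
n = 189; position = n/2 = 94.5.
This falls in the class [500, 600): L = 500, F = 75, f = 30, h = 100.
Median ≈ 500 + ((94.5 − 75) / 30) × 100 = 565.0000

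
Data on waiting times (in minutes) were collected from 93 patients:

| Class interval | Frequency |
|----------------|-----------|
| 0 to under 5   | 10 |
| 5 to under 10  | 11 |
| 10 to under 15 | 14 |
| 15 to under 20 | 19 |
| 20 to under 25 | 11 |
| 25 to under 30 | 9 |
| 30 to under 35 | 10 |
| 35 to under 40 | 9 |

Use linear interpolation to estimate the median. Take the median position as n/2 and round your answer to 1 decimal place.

Cumulative frequencies: 10, 21, 35, 54, 65, 74, 84, 93
n = 93; position = n/2 = 46.5.
This falls in the class 15 to under 20: L = 15, F = 35, f = 19, h = 5.
Median ≈ 15 + ((46.5 − 35) / 19) × 5 = 18.0263

18.0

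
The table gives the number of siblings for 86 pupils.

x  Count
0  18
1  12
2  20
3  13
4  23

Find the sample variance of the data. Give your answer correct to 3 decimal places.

Values: 0, 1, 2, 3, 4
n = 86, Σfx = 183, mean = 2.1279
Σfx² = 577
Σf(x − x̄)² = Σfx² − (Σfx)²/n = 577 − 183²/86 = 187.5930
Sample variance = 187.5930 / 85 = 2.2070

2.207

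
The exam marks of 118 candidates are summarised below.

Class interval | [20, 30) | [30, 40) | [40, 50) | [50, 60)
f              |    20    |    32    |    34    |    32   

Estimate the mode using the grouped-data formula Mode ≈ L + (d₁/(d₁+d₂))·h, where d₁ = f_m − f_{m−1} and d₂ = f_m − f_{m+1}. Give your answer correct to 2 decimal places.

Modal class: [40, 50) (highest frequency 34).
d₁ = 34 − 32 = 2, d₂ = 34 − 32 = 2
Mode ≈ 40 + (2/(2+2)) × 10 = 40 + 5.0000 = 45.0000

45.00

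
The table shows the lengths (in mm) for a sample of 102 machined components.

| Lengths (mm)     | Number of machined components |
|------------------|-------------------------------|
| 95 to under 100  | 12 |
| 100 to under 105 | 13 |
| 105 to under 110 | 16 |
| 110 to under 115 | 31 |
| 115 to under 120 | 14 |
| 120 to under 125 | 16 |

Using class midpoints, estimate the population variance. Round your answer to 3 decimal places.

Midpoints: 97.5, 102.5, 107.5, 112.5, 117.5, 122.5
n = 102, Σfm = 11315, mean = 110.9314
Σfm² = 1261287.5
Σf(m − x̄)² = Σfm² − (Σfm)²/n = 1261287.5 − 11315²/102 = 6099.0196
Population variance = 6099.0196 / 102 = 59.7943

59.794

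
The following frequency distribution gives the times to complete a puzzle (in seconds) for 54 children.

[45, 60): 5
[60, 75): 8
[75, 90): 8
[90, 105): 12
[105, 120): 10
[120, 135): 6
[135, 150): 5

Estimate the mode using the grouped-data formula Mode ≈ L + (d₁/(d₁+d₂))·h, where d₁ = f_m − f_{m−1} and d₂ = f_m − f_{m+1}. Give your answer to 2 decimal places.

100.00

Modal class: [90, 105) (highest frequency 12).
d₁ = 12 − 8 = 4, d₂ = 12 − 10 = 2
Mode ≈ 90 + (4/(4+2)) × 15 = 90 + 10.0000 = 100.0000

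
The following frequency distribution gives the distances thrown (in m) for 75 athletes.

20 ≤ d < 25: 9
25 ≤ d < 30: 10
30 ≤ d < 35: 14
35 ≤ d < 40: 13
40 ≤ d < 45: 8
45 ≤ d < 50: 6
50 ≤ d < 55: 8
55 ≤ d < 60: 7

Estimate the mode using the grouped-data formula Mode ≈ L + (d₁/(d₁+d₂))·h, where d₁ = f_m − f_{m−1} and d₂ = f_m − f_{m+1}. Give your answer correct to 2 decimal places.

34.00

Modal class: 30 ≤ d < 35 (highest frequency 14).
d₁ = 14 − 10 = 4, d₂ = 14 − 13 = 1
Mode ≈ 30 + (4/(4+1)) × 5 = 30 + 4.0000 = 34.0000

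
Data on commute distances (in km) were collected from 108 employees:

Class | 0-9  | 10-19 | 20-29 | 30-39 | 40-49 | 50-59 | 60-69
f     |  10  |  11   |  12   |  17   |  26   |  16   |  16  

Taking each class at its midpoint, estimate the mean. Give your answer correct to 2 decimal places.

38.39

Midpoints: 4.5, 14.5, 24.5, 34.5, 44.5, 54.5, 64.5
Σfm = 10×4.5 + 11×14.5 + 12×24.5 + 17×34.5 + 26×44.5 + 16×54.5 + 16×64.5 = 4146
n = Σf = 108
Mean = 4146 / 108 = 38.3889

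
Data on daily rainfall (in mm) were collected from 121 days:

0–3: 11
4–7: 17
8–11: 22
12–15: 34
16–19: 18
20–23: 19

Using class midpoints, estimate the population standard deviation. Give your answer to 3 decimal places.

6.019

Midpoints: 1.5, 5.5, 9.5, 13.5, 17.5, 21.5
n = 121, Σfm = 1501.5, mean = 12.4091
Σfm² = 23016.25
Σf(m − x̄)² = Σfm² − (Σfm)²/n = 23016.25 − 1501.5²/121 = 4384.0000
Population variance = 4384.0000 / 121 = 36.2314
Standard deviation = √36.2314 = 6.0193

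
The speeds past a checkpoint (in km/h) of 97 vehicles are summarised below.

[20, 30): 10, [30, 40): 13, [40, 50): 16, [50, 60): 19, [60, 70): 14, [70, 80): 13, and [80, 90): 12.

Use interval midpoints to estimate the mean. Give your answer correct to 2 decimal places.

Midpoints: 25, 35, 45, 55, 65, 75, 85
Σfm = 10×25 + 13×35 + 16×45 + 19×55 + 14×65 + 13×75 + 12×85 = 5375
n = Σf = 97
Mean = 5375 / 97 = 55.4124

55.41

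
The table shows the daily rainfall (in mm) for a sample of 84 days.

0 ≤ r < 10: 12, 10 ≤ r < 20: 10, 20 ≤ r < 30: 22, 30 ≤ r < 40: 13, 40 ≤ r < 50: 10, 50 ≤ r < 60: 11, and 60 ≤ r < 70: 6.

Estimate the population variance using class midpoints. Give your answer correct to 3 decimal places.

Midpoints: 5, 15, 25, 35, 45, 55, 65
n = 84, Σfm = 2660, mean = 31.6667
Σfm² = 111100
Σf(m − x̄)² = Σfm² − (Σfm)²/n = 111100 − 2660²/84 = 26866.6667
Population variance = 26866.6667 / 84 = 319.8413

319.841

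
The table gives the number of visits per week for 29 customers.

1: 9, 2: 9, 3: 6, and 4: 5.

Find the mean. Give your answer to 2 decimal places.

Values: 1, 2, 3, 4
Σfx = 9×1 + 9×2 + 6×3 + 5×4 = 65
n = Σf = 29
Mean = 65 / 29 = 2.2414

2.24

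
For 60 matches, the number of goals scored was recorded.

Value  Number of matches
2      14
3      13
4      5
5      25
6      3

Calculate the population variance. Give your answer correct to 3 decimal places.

1.739

Values: 2, 3, 4, 5, 6
n = 60, Σfx = 230, mean = 3.8333
Σfx² = 986
Σf(x − x̄)² = Σfx² − (Σfx)²/n = 986 − 230²/60 = 104.3333
Population variance = 104.3333 / 60 = 1.7389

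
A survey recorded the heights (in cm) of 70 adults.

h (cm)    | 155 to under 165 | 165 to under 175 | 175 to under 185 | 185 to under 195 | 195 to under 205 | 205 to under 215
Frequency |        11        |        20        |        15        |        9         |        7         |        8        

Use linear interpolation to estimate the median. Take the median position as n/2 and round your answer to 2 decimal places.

177.67

Cumulative frequencies: 11, 31, 46, 55, 62, 70
n = 70; position = n/2 = 35.
This falls in the class 175 to under 185: L = 175, F = 31, f = 15, h = 10.
Median ≈ 175 + ((35 − 31) / 15) × 10 = 177.6667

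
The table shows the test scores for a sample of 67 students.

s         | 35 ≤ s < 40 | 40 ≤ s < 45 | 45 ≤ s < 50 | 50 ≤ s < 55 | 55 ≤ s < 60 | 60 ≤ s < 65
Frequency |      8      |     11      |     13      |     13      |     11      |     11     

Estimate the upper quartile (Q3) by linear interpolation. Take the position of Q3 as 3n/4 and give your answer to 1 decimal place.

57.4

Cumulative frequencies: 8, 19, 32, 45, 56, 67
n = 67; position = 3n/4 = 50.25.
This falls in the class 55 ≤ s < 60: L = 55, F = 45, f = 11, h = 5.
Upper quartile ≈ 55 + ((50.25 − 45) / 11) × 5 = 57.3864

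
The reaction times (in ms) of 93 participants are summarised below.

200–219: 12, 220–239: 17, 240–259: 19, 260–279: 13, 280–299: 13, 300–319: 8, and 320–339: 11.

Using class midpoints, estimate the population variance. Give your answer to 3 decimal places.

1424.350

Midpoints: 209.5, 229.5, 249.5, 269.5, 289.5, 309.5, 329.5
n = 93, Σfm = 24523.5, mean = 263.6935
Σfm² = 6599153.25
Σf(m − x̄)² = Σfm² − (Σfm)²/n = 6599153.25 − 24523.5²/93 = 132464.5161
Population variance = 132464.5161 / 93 = 1424.3496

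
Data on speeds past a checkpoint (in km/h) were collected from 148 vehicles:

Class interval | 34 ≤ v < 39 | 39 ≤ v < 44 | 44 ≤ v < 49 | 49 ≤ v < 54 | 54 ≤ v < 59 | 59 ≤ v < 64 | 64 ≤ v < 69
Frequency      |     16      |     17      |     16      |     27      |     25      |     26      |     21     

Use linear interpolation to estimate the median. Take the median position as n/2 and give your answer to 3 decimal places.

Cumulative frequencies: 16, 33, 49, 76, 101, 127, 148
n = 148; position = n/2 = 74.
This falls in the class 49 ≤ v < 54: L = 49, F = 49, f = 27, h = 5.
Median ≈ 49 + ((74 − 49) / 27) × 5 = 53.6296

53.630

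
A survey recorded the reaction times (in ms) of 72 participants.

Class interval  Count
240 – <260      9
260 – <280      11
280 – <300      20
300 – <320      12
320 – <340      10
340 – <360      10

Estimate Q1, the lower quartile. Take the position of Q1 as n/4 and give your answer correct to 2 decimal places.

Cumulative frequencies: 9, 20, 40, 52, 62, 72
n = 72; position = n/4 = 18.
This falls in the class 260 – <280: L = 260, F = 9, f = 11, h = 20.
Lower quartile ≈ 260 + ((18 − 9) / 11) × 20 = 276.3636

276.36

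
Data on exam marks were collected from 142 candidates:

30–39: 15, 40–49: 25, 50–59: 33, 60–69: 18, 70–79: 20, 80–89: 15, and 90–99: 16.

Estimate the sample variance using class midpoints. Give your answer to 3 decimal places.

Midpoints: 34.5, 44.5, 54.5, 64.5, 74.5, 84.5, 94.5
n = 142, Σfm = 8859, mean = 62.3873
Σfm² = 601255.5
Σf(m − x̄)² = Σfm² − (Σfm)²/n = 601255.5 − 8859²/142 = 48566.1972
Sample variance = 48566.1972 / 141 = 344.4411

344.441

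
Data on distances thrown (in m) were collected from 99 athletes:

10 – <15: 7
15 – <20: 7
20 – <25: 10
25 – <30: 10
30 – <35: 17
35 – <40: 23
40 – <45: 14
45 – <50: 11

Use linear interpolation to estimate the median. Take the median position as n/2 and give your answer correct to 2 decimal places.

34.56

Cumulative frequencies: 7, 14, 24, 34, 51, 74, 88, 99
n = 99; position = n/2 = 49.5.
This falls in the class 30 – <35: L = 30, F = 34, f = 17, h = 5.
Median ≈ 30 + ((49.5 − 34) / 17) × 5 = 34.5588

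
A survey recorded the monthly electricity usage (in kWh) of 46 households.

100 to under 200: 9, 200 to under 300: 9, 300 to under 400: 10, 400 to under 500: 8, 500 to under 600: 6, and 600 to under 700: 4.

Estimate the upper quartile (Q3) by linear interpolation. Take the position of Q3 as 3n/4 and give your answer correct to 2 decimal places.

481.25

Cumulative frequencies: 9, 18, 28, 36, 42, 46
n = 46; position = 3n/4 = 34.5.
This falls in the class 400 to under 500: L = 400, F = 28, f = 8, h = 100.
Upper quartile ≈ 400 + ((34.5 − 28) / 8) × 100 = 481.2500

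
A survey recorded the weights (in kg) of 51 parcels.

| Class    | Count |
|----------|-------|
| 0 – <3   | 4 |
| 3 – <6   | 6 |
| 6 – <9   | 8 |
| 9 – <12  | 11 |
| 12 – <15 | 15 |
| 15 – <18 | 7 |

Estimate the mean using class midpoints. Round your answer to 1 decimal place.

10.3

Midpoints: 1.5, 4.5, 7.5, 10.5, 13.5, 16.5
Σfm = 4×1.5 + 6×4.5 + 8×7.5 + 11×10.5 + 15×13.5 + 7×16.5 = 526.5
n = Σf = 51
Mean = 526.5 / 51 = 10.3235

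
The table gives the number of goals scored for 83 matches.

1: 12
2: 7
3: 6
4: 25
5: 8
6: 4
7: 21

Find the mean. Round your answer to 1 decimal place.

Values: 1, 2, 3, 4, 5, 6, 7
Σfx = 12×1 + 7×2 + 6×3 + 25×4 + 8×5 + 4×6 + 21×7 = 355
n = Σf = 83
Mean = 355 / 83 = 4.2771

4.3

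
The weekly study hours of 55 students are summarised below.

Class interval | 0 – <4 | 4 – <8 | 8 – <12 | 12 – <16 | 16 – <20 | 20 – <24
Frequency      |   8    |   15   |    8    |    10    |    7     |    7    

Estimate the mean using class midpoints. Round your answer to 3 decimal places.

Midpoints: 2, 6, 10, 14, 18, 22
Σfm = 8×2 + 15×6 + 8×10 + 10×14 + 7×18 + 7×22 = 606
n = Σf = 55
Mean = 606 / 55 = 11.0182

11.018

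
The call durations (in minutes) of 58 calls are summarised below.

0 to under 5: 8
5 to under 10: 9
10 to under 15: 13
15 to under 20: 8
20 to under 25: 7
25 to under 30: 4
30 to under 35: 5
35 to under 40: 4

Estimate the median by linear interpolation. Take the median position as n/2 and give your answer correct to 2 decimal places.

14.62

Cumulative frequencies: 8, 17, 30, 38, 45, 49, 54, 58
n = 58; position = n/2 = 29.
This falls in the class 10 to under 15: L = 10, F = 17, f = 13, h = 5.
Median ≈ 10 + ((29 − 17) / 13) × 5 = 14.6154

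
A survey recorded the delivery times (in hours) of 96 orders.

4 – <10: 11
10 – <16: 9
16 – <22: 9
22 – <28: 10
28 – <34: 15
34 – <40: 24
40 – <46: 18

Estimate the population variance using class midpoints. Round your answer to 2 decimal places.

Midpoints: 7, 13, 19, 25, 31, 37, 43
n = 96, Σfm = 2742, mean = 28.5625
Σfm² = 92112
Σf(m − x̄)² = Σfm² − (Σfm)²/n = 92112 − 2742²/96 = 13793.6250
Population variance = 13793.6250 / 96 = 143.6836

143.68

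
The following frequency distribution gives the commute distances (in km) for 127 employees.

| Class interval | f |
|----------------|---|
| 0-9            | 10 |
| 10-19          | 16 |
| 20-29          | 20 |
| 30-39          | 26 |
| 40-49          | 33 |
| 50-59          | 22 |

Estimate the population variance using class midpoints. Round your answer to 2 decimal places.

232.13

Midpoints: 4.5, 14.5, 24.5, 34.5, 44.5, 54.5
n = 127, Σfm = 4331.5, mean = 34.1063
Σfm² = 177211.75
Σf(m − x̄)² = Σfm² − (Σfm)²/n = 177211.75 − 4331.5²/127 = 29480.3150
Population variance = 29480.3150 / 127 = 232.1285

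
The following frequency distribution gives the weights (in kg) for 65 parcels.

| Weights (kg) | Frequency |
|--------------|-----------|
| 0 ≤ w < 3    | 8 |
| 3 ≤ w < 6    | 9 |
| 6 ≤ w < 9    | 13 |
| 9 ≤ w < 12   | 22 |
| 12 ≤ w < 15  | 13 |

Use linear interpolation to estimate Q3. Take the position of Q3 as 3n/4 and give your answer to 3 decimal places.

11.557

Cumulative frequencies: 8, 17, 30, 52, 65
n = 65; position = 3n/4 = 48.75.
This falls in the class 9 ≤ w < 12: L = 9, F = 30, f = 22, h = 3.
Upper quartile ≈ 9 + ((48.75 − 30) / 22) × 3 = 11.5568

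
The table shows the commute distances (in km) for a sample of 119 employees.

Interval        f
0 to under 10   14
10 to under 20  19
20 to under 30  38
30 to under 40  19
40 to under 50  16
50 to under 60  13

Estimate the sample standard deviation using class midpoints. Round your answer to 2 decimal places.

Midpoints: 5, 15, 25, 35, 45, 55
n = 119, Σfm = 3405, mean = 28.6134
Σfm² = 123375
Σf(m − x̄)² = Σfm² − (Σfm)²/n = 123375 − 3405²/119 = 25946.2185
Sample variance = 25946.2185 / 118 = 219.8832
Standard deviation = √219.8832 = 14.8285

14.83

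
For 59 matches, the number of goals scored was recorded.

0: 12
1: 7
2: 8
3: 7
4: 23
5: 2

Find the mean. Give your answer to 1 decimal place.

2.5

Values: 0, 1, 2, 3, 4, 5
Σfx = 12×0 + 7×1 + 8×2 + 7×3 + 23×4 + 2×5 = 146
n = Σf = 59
Mean = 146 / 59 = 2.4746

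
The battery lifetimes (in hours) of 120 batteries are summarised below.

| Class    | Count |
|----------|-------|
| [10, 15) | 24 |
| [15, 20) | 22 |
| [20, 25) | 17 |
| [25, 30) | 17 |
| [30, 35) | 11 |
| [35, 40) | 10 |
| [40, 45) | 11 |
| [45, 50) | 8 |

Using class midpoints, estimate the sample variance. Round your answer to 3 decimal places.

Midpoints: 12.5, 17.5, 22.5, 27.5, 32.5, 37.5, 42.5, 47.5
n = 120, Σfm = 3115, mean = 25.9583
Σfm² = 95550
Σf(m − x̄)² = Σfm² − (Σfm)²/n = 95550 − 3115²/120 = 14689.7917
Sample variance = 14689.7917 / 119 = 123.4436

123.444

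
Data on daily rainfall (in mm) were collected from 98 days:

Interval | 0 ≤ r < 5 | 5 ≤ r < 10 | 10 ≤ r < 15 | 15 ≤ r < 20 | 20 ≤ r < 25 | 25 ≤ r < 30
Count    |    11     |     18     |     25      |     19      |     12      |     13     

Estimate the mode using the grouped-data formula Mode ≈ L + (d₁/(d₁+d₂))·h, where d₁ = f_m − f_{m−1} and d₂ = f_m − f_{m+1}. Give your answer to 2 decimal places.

12.69

Modal class: 10 ≤ r < 15 (highest frequency 25).
d₁ = 25 − 18 = 7, d₂ = 25 − 19 = 6
Mode ≈ 10 + (7/(7+6)) × 5 = 10 + 2.6923 = 12.6923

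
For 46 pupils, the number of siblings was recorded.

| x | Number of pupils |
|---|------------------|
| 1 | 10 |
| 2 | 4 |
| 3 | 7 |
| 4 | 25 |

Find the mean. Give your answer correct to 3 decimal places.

3.022

Values: 1, 2, 3, 4
Σfx = 10×1 + 4×2 + 7×3 + 25×4 = 139
n = Σf = 46
Mean = 139 / 46 = 3.0217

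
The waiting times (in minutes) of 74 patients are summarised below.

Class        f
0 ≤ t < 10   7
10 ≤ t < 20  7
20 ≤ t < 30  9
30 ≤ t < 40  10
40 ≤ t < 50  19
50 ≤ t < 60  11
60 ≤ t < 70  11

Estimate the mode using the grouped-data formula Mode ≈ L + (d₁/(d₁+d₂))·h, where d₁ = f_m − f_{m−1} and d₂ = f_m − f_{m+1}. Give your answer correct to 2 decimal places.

45.29

Modal class: 40 ≤ t < 50 (highest frequency 19).
d₁ = 19 − 10 = 9, d₂ = 19 − 11 = 8
Mode ≈ 40 + (9/(9+8)) × 10 = 40 + 5.2941 = 45.2941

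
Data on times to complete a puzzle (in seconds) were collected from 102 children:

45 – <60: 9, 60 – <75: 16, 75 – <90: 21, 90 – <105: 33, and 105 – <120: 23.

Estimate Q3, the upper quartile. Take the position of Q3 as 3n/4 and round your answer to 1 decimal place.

Cumulative frequencies: 9, 25, 46, 79, 102
n = 102; position = 3n/4 = 76.5.
This falls in the class 90 – <105: L = 90, F = 46, f = 33, h = 15.
Upper quartile ≈ 90 + ((76.5 − 46) / 33) × 15 = 103.8636

103.9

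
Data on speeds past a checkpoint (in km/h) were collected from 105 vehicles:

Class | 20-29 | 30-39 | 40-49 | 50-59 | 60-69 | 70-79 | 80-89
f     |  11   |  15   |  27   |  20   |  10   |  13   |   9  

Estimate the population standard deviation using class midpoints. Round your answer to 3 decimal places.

Midpoints: 24.5, 34.5, 44.5, 54.5, 64.5, 74.5, 84.5
n = 105, Σfm = 5452.5, mean = 51.9286
Σfm² = 315346.25
Σf(m − x̄)² = Σfm² − (Σfm)²/n = 315346.25 − 5452.5²/105 = 32205.7143
Population variance = 32205.7143 / 105 = 306.7211
Standard deviation = √306.7211 = 17.5135

17.513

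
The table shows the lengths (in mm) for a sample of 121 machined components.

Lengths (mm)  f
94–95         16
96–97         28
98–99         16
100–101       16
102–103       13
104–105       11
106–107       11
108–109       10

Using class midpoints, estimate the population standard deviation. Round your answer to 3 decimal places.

4.404

Midpoints: 94.5, 96.5, 98.5, 100.5, 102.5, 104.5, 106.5, 108.5
n = 121, Σfm = 12136.5, mean = 100.3017
Σfm² = 1219658.25
Σf(m − x̄)² = Σfm² − (Σfm)²/n = 1219658.25 − 12136.5²/121 = 2347.2397
Population variance = 2347.2397 / 121 = 19.3987
Standard deviation = √19.3987 = 4.4044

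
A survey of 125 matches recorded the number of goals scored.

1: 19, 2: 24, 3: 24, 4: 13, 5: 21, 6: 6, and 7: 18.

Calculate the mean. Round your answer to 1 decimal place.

3.7

Values: 1, 2, 3, 4, 5, 6, 7
Σfx = 19×1 + 24×2 + 24×3 + 13×4 + 21×5 + 6×6 + 18×7 = 458
n = Σf = 125
Mean = 458 / 125 = 3.6640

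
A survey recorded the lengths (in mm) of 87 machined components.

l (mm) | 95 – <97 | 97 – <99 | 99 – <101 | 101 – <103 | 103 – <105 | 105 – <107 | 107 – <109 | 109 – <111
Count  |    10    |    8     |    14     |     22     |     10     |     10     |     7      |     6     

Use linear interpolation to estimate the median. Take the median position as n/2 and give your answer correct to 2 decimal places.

Cumulative frequencies: 10, 18, 32, 54, 64, 74, 81, 87
n = 87; position = n/2 = 43.5.
This falls in the class 101 – <103: L = 101, F = 32, f = 22, h = 2.
Median ≈ 101 + ((43.5 − 32) / 22) × 2 = 102.0455

102.05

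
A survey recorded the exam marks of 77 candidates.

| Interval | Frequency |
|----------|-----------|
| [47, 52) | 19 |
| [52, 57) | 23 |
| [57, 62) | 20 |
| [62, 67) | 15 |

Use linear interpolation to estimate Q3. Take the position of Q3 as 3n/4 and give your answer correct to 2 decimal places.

60.94

Cumulative frequencies: 19, 42, 62, 77
n = 77; position = 3n/4 = 57.75.
This falls in the class [57, 62): L = 57, F = 42, f = 20, h = 5.
Upper quartile ≈ 57 + ((57.75 − 42) / 20) × 5 = 60.9375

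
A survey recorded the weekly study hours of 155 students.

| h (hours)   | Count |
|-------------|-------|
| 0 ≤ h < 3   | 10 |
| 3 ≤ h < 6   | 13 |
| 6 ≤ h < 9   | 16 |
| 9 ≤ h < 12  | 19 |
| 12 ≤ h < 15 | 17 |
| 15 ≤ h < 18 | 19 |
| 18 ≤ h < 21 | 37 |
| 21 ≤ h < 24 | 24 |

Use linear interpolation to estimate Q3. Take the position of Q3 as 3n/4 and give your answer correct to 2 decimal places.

Cumulative frequencies: 10, 23, 39, 58, 75, 94, 131, 155
n = 155; position = 3n/4 = 116.25.
This falls in the class 18 ≤ h < 21: L = 18, F = 94, f = 37, h = 3.
Upper quartile ≈ 18 + ((116.25 − 94) / 37) × 3 = 19.8041

19.80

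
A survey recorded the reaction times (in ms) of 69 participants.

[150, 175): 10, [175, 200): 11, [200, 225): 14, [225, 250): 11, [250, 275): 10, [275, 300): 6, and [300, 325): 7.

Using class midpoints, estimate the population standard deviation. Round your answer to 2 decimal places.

Midpoints: 162.5, 187.5, 212.5, 237.5, 262.5, 287.5, 312.5
n = 69, Σfm = 15812.5, mean = 229.1667
Σfm² = 3772031.25
Σf(m − x̄)² = Σfm² − (Σfm)²/n = 3772031.25 − 15812.5²/69 = 148333.3333
Population variance = 148333.3333 / 69 = 2149.7585
Standard deviation = √2149.7585 = 46.3655

46.37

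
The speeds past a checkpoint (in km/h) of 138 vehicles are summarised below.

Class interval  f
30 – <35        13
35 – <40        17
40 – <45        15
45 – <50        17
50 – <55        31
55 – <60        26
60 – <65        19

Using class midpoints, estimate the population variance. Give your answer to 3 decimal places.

88.117

Midpoints: 32.5, 37.5, 42.5, 47.5, 52.5, 57.5, 62.5
n = 138, Σfm = 6815, mean = 49.3841
Σfm² = 348712.5
Σf(m − x̄)² = Σfm² − (Σfm)²/n = 348712.5 − 6815²/138 = 12160.1449
Population variance = 12160.1449 / 138 = 88.1170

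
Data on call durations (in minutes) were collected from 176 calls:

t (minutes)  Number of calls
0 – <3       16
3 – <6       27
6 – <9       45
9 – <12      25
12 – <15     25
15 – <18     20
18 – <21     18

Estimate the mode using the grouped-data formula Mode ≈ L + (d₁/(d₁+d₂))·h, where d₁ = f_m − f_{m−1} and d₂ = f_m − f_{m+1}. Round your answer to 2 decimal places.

Modal class: 6 – <9 (highest frequency 45).
d₁ = 45 − 27 = 18, d₂ = 45 − 25 = 20
Mode ≈ 6 + (18/(18+20)) × 3 = 6 + 1.4211 = 7.4211

7.42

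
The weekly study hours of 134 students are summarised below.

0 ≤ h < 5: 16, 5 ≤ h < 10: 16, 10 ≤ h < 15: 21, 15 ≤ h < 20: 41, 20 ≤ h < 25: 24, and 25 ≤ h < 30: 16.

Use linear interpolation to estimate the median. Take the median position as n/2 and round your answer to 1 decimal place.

Cumulative frequencies: 16, 32, 53, 94, 118, 134
n = 134; position = n/2 = 67.
This falls in the class 15 ≤ h < 20: L = 15, F = 53, f = 41, h = 5.
Median ≈ 15 + ((67 − 53) / 41) × 5 = 16.7073

16.7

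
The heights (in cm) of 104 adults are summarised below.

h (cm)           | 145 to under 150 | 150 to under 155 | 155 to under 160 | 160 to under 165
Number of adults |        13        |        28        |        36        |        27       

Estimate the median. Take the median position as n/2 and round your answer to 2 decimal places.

Cumulative frequencies: 13, 41, 77, 104
n = 104; position = n/2 = 52.
This falls in the class 155 to under 160: L = 155, F = 41, f = 36, h = 5.
Median ≈ 155 + ((52 − 41) / 36) × 5 = 156.5278

156.53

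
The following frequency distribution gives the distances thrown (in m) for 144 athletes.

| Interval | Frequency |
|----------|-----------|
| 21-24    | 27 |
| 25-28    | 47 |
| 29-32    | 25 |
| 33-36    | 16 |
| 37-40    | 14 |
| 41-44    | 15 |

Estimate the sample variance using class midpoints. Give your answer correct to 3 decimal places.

40.392

Midpoints: 22.5, 26.5, 30.5, 34.5, 38.5, 42.5
n = 144, Σfm = 4344, mean = 30.1667
Σfm² = 136820
Σf(m − x̄)² = Σfm² − (Σfm)²/n = 136820 − 4344²/144 = 5776.0000
Sample variance = 5776.0000 / 143 = 40.3916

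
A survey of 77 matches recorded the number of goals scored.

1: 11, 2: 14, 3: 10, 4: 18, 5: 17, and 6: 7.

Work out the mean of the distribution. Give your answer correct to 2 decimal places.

Values: 1, 2, 3, 4, 5, 6
Σfx = 11×1 + 14×2 + 10×3 + 18×4 + 17×5 + 7×6 = 268
n = Σf = 77
Mean = 268 / 77 = 3.4805

3.48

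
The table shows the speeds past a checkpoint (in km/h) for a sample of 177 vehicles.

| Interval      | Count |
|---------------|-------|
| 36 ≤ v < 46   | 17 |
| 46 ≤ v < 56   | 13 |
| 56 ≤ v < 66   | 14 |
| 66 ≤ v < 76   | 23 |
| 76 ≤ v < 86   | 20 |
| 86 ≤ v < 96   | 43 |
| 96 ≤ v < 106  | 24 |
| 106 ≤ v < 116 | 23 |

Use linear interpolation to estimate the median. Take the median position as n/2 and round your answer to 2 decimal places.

86.35

Cumulative frequencies: 17, 30, 44, 67, 87, 130, 154, 177
n = 177; position = n/2 = 88.5.
This falls in the class 86 ≤ v < 96: L = 86, F = 87, f = 43, h = 10.
Median ≈ 86 + ((88.5 − 87) / 43) × 10 = 86.3488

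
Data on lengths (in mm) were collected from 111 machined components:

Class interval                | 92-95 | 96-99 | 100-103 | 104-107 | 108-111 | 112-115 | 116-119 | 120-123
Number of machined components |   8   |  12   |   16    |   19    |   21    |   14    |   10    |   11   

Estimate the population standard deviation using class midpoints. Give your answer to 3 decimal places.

8.033

Midpoints: 93.5, 97.5, 101.5, 105.5, 109.5, 113.5, 117.5, 121.5
n = 111, Σfm = 11946.5, mean = 107.6261
Σfm² = 1292917.75
Σf(m − x̄)² = Σfm² − (Σfm)²/n = 1292917.75 − 11946.5²/111 = 7162.2342
Population variance = 7162.2342 / 111 = 64.5246
Standard deviation = √64.5246 = 8.0327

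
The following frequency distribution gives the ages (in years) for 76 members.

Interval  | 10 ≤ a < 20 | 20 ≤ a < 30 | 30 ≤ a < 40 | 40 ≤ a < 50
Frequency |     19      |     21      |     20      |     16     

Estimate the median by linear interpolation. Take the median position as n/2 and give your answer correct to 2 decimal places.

29.05

Cumulative frequencies: 19, 40, 60, 76
n = 76; position = n/2 = 38.
This falls in the class 20 ≤ a < 30: L = 20, F = 19, f = 21, h = 10.
Median ≈ 20 + ((38 − 19) / 21) × 10 = 29.0476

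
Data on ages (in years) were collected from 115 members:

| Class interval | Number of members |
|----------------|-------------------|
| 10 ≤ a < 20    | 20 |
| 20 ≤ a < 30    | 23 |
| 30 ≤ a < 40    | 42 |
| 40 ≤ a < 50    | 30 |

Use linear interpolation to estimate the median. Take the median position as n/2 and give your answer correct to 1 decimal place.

33.5

Cumulative frequencies: 20, 43, 85, 115
n = 115; position = n/2 = 57.5.
This falls in the class 30 ≤ a < 40: L = 30, F = 43, f = 42, h = 10.
Median ≈ 30 + ((57.5 − 43) / 42) × 10 = 33.4524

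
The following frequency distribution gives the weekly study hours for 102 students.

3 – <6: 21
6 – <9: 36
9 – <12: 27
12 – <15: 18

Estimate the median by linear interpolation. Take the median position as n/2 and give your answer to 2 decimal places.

8.50

Cumulative frequencies: 21, 57, 84, 102
n = 102; position = n/2 = 51.
This falls in the class 6 – <9: L = 6, F = 21, f = 36, h = 3.
Median ≈ 6 + ((51 − 21) / 36) × 3 = 8.5000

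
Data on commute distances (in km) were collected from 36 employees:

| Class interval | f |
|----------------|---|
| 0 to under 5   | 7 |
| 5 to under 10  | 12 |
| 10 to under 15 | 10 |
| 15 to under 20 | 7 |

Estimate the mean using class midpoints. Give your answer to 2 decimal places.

9.86

Midpoints: 2.5, 7.5, 12.5, 17.5
Σfm = 7×2.5 + 12×7.5 + 10×12.5 + 7×17.5 = 355
n = Σf = 36
Mean = 355 / 36 = 9.8611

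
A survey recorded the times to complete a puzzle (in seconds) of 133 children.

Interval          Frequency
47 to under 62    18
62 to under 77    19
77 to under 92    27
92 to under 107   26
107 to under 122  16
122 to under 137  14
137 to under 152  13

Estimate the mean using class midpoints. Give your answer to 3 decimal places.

95.440

Midpoints: 54.5, 69.5, 84.5, 99.5, 114.5, 129.5, 144.5
Σfm = 18×54.5 + 19×69.5 + 27×84.5 + 26×99.5 + 16×114.5 + 14×129.5 + 13×144.5 = 12693.5
n = Σf = 133
Mean = 12693.5 / 133 = 95.4398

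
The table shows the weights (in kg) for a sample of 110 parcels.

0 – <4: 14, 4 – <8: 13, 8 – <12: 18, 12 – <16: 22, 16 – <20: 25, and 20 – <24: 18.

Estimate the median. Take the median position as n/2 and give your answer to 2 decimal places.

13.82

Cumulative frequencies: 14, 27, 45, 67, 92, 110
n = 110; position = n/2 = 55.
This falls in the class 12 – <16: L = 12, F = 45, f = 22, h = 4.
Median ≈ 12 + ((55 − 45) / 22) × 4 = 13.8182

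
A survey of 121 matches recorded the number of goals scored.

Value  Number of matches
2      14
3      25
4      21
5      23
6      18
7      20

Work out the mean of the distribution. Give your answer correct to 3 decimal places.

Values: 2, 3, 4, 5, 6, 7
Σfx = 14×2 + 25×3 + 21×4 + 23×5 + 18×6 + 20×7 = 550
n = Σf = 121
Mean = 550 / 121 = 4.5455

4.545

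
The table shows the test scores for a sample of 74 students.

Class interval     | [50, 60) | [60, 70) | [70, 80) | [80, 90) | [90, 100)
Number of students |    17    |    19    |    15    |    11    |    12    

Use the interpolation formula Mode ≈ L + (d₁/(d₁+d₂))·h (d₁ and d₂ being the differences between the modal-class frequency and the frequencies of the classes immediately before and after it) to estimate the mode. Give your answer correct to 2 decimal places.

63.33

Modal class: [60, 70) (highest frequency 19).
d₁ = 19 − 17 = 2, d₂ = 19 − 15 = 4
Mode ≈ 60 + (2/(2+4)) × 10 = 60 + 3.3333 = 63.3333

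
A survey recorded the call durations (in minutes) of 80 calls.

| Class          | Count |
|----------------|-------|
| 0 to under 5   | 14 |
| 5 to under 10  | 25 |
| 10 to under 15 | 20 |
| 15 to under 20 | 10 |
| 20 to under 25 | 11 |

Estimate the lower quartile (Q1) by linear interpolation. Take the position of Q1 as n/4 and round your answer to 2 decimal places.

Cumulative frequencies: 14, 39, 59, 69, 80
n = 80; position = n/4 = 20.
This falls in the class 5 to under 10: L = 5, F = 14, f = 25, h = 5.
Lower quartile ≈ 5 + ((20 − 14) / 25) × 5 = 6.2000

6.20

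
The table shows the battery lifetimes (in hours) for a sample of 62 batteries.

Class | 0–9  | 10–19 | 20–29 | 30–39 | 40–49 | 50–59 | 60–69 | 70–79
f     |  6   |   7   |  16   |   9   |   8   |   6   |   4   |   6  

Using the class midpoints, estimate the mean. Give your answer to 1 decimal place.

35.8

Midpoints: 4.5, 14.5, 24.5, 34.5, 44.5, 54.5, 64.5, 74.5
Σfm = 6×4.5 + 7×14.5 + 16×24.5 + 9×34.5 + 8×44.5 + 6×54.5 + 4×64.5 + 6×74.5 = 2219
n = Σf = 62
Mean = 2219 / 62 = 35.7903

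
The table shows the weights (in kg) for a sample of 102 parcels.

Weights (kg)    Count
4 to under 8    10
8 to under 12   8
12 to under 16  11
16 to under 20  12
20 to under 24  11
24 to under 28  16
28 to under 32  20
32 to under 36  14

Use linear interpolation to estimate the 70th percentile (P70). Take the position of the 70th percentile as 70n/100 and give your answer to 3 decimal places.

28.680

Cumulative frequencies: 10, 18, 29, 41, 52, 68, 88, 102
n = 102; position = 70n/100 = 71.4.
This falls in the class 28 to under 32: L = 28, F = 68, f = 20, h = 4.
70th percentile ≈ 28 + ((71.4 − 68) / 20) × 4 = 28.6800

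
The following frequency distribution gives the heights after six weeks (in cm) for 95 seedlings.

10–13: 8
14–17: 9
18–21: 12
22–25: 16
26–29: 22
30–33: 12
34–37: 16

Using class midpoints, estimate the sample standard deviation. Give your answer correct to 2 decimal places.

7.35

Midpoints: 11.5, 15.5, 19.5, 23.5, 27.5, 31.5, 35.5
n = 95, Σfm = 2392.5, mean = 25.1842
Σfm² = 65327.75
Σf(m − x̄)² = Σfm² − (Σfm)²/n = 65327.75 − 2392.5²/95 = 5074.5263
Sample variance = 5074.5263 / 94 = 53.9843
Standard deviation = √53.9843 = 7.3474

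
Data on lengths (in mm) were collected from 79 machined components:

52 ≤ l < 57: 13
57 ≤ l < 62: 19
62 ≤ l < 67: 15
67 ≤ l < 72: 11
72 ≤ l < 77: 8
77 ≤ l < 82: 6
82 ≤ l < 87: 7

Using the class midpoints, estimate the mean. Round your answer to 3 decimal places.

66.272

Midpoints: 54.5, 59.5, 64.5, 69.5, 74.5, 79.5, 84.5
Σfm = 13×54.5 + 19×59.5 + 15×64.5 + 11×69.5 + 8×74.5 + 6×79.5 + 7×84.5 = 5235.5
n = Σf = 79
Mean = 5235.5 / 79 = 66.2722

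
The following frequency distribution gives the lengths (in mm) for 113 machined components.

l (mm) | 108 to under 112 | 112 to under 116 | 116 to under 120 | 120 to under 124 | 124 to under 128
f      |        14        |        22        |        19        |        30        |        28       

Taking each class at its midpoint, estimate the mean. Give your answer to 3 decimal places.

Midpoints: 110, 114, 118, 122, 126
Σfm = 14×110 + 22×114 + 19×118 + 30×122 + 28×126 = 13478
n = Σf = 113
Mean = 13478 / 113 = 119.2743

119.274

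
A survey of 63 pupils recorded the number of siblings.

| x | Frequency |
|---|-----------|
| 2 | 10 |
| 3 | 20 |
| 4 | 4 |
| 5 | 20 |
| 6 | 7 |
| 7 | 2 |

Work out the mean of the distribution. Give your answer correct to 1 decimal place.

Values: 2, 3, 4, 5, 6, 7
Σfx = 10×2 + 20×3 + 4×4 + 20×5 + 7×6 + 2×7 = 252
n = Σf = 63
Mean = 252 / 63 = 4.0000

4.0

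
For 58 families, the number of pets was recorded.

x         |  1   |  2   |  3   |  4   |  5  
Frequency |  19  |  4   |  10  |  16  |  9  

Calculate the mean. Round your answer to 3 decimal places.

2.862

Values: 1, 2, 3, 4, 5
Σfx = 19×1 + 4×2 + 10×3 + 16×4 + 9×5 = 166
n = Σf = 58
Mean = 166 / 58 = 2.8621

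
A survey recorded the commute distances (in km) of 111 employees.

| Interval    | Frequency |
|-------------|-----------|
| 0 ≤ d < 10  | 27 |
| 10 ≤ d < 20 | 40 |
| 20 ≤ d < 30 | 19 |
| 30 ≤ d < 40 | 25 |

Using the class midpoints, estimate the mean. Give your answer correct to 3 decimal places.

18.784

Midpoints: 5, 15, 25, 35
Σfm = 27×5 + 40×15 + 19×25 + 25×35 = 2085
n = Σf = 111
Mean = 2085 / 111 = 18.7838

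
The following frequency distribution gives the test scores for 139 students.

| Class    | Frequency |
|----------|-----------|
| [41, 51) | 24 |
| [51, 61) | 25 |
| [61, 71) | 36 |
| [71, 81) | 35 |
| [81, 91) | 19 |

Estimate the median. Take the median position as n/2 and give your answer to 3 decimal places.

66.694

Cumulative frequencies: 24, 49, 85, 120, 139
n = 139; position = n/2 = 69.5.
This falls in the class [61, 71): L = 61, F = 49, f = 36, h = 10.
Median ≈ 61 + ((69.5 − 49) / 36) × 10 = 66.6944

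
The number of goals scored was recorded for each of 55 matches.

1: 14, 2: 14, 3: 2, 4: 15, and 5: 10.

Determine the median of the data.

Cumulative frequencies: 14, 28, 30, 45, 55
n = 55, so the median is the value in position (n+1)/2 = 28.
Position 28 falls at value 2.

2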